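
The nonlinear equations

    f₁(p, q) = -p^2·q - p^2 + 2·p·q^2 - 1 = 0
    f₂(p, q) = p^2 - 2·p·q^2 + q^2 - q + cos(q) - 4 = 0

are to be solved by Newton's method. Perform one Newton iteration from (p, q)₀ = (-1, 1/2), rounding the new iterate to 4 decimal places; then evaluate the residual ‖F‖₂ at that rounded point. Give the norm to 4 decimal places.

At (-1, 1/2): F = (-3.0000, -1.872417).
Jacobian J = [[-2·p·q - 2·p + 2·q^2, -p^2 + 4·p·q], [2·p - 2·q^2, -4·p·q + 2·q - sin(q) - 1]].
At the point, J = [[3.5000, -3.0000], [-2.5000, 1.520574]] (det J = -2.177989).
Solving J·Δ = −F gives Δ = (-4.6736, -6.4525).
Then the next iterate is (p, q)₁ = (-5.6736, -5.9525).
Re-evaluating at (-5.6736, -5.9525): F = (-243.637226, 472.577211), so ‖F‖₂ = 531.6844.

531.6844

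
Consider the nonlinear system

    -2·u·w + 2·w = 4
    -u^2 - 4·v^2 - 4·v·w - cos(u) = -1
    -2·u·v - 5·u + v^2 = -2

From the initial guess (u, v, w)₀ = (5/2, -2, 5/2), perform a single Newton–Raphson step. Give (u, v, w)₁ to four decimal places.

At (5/2, -2, 5/2): F = (-11.5000, -0.448856, 3.5000).
Jacobian J = [[-2·w, 0, -2·u + 2], [-2·u + sin(u), -8·v - 4·w, -4·v], [-2·v - 5, -2·u + 2·v, 0]].
At the point, J = [[-5.0000, 0.0000, -3.0000], [-4.401528, 6.0000, 8.0000], [-1.0000, -9.0000, 0.0000]] (det J = -496.841252).
Solving J·Δ = −F gives Δ = (-1.5641, 0.5627, -1.2265).
Then the next iterate is (u, v, w)₁ = (0.9359, -1.4373, 1.2735).

(0.9359, -1.4373, 1.2735)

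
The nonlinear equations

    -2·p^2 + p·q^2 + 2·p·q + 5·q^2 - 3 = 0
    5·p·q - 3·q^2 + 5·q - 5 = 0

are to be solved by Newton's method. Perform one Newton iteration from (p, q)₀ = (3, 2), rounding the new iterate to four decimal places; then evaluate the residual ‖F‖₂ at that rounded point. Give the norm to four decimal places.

7.7130

At (3, 2): F = (23.0000, 23.0000).
Jacobian J = [[-4·p + q^2 + 2·q, 2·p·q + 2·p + 10·q], [5·q, 5·p - 6·q + 5]].
At the point, J = [[-4.0000, 38.0000], [10.0000, 8.0000]] (det J = -412.0000).
Solving J·Δ = −F gives Δ = (-1.6748, -0.7816).
Then the next iterate is (p, q)₁ = (1.3252, 1.2184).
Re-evaluating at (1.3252, 1.2184): F = (6.106688, 4.711623), so ‖F‖₂ = 7.7130.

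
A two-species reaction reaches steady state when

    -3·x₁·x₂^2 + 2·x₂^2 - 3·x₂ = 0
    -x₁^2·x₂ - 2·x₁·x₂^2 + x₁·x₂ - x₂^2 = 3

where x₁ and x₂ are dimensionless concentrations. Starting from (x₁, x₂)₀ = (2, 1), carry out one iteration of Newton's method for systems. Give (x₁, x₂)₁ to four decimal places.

(0.6316, 0.7368)

At (2, 1): F = (-7.0000, -10.0000).
Jacobian J = [[-3·x₂^2, -6·x₁·x₂ + 4·x₂ - 3], [-2·x₁·x₂ - 2·x₂^2 + x₂, -x₁^2 - 4·x₁·x₂ + x₁ - 2·x₂]].
At the point, J = [[-3.0000, -11.0000], [-5.0000, -12.0000]] (det J = -19.0000).
Solving J·Δ = −F gives Δ = (-1.3684, -0.2632).
Then the next iterate is (x₁, x₂)₁ = (0.6316, 0.7368).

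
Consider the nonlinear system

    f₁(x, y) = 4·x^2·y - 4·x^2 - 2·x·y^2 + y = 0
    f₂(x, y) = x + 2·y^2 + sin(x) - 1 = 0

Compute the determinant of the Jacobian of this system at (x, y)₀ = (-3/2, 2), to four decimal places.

-183.5562

J = [[8·x·y - 8·x - 2·y^2, 4·x^2 - 4·x·y + 1], [cos(x) + 1, 4·y]].
At the point, J = [[-20.0000, 22.0000], [1.070737, 8.0000]].
det J = -183.5562.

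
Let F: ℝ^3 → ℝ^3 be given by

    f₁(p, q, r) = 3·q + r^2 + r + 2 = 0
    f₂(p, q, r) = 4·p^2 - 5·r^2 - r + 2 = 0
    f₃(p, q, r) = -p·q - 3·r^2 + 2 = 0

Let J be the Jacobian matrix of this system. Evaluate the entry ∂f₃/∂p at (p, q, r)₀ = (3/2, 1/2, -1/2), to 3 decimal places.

-0.500

∂f₃/∂p = -q.
At (3/2, 1/2, -1/2) this is -0.500.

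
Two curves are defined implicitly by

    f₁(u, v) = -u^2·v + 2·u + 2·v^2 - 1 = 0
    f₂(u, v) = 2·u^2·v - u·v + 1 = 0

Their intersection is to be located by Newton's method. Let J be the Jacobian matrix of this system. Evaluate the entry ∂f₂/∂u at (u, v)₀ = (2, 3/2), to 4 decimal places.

∂f₂/∂u = 4·u·v - v.
At (2, 3/2) this is 10.5000.

10.5000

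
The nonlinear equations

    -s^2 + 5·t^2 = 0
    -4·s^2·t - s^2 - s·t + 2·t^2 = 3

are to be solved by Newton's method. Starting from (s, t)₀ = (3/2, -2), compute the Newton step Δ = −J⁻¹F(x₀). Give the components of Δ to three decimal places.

At (3/2, -2): F = (17.750, 23.750).
Jacobian J = [[-2·s, 10·t], [-8·s·t - 2·s - t, -4·s^2 - s + 4·t]].
At the point, J = [[-3.000, -20.000], [23.000, -18.500]] (det J = 515.500).
Solving J·Δ = −F gives Δ = (-0.284, 0.930).

(-0.284, 0.930)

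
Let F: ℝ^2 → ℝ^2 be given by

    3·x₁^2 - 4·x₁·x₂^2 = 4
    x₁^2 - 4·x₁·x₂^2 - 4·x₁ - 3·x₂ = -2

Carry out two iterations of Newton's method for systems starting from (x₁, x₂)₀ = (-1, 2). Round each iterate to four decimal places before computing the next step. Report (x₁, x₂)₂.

(-0.0812, 2.1448)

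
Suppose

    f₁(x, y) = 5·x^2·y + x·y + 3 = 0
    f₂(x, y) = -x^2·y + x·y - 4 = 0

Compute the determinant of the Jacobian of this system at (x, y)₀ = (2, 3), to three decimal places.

J = [[10·x·y + y, 5·x^2 + x], [-2·x·y + y, -x^2 + x]].
At the point, J = [[63.000, 22.000], [-9.000, -2.000]].
det J = 72.000.

72.000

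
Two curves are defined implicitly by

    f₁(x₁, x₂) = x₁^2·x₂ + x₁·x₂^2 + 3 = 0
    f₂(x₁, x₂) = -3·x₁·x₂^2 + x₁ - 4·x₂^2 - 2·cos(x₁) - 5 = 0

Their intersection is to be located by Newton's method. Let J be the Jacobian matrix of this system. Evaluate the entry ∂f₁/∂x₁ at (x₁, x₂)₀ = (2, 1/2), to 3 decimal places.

2.250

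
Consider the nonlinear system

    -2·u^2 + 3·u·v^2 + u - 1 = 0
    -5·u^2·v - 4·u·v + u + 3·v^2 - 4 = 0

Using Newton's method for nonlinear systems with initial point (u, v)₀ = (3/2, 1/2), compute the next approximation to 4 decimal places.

At (3/2, 1/2): F = (-2.8750, -10.3750).
Jacobian J = [[-4·u + 3·v^2 + 1, 6·u·v], [-10·u·v - 4·v + 1, -5·u^2 - 4·u + 6·v]].
At the point, J = [[-4.2500, 4.5000], [-8.5000, -14.2500]] (det J = 98.8125).
Solving J·Δ = −F gives Δ = (-0.8871, -0.1989).
Then the next iterate is (u, v)₁ = (0.6129, 0.3011).

(0.6129, 0.3011)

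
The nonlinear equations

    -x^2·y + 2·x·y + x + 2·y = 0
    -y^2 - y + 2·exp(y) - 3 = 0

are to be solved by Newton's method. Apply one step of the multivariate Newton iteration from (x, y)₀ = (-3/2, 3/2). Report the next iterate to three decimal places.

At (-3/2, 3/2): F = (-6.375, 2.21338).
Jacobian J = [[-2·x·y + 2·y + 1, -x^2 + 2·x + 2], [0, -2·y + 2·exp(y) - 1]].
At the point, J = [[8.500, -3.250], [0.000, 4.96338]] (det J = 42.18871).
Solving J·Δ = −F gives Δ = (0.579, -0.446).
Then the next iterate is (x, y)₁ = (-0.921, 1.054).

(-0.921, 1.054)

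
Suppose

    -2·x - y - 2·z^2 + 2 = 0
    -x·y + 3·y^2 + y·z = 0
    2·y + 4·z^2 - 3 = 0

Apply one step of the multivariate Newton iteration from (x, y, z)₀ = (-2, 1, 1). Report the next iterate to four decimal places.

At (-2, 1, 1): F = (3.0000, 6.0000, 3.0000).
Jacobian J = [[-2, -1, -4·z], [-y, -x + 6·y + z, y], [0, 2, 8·z]].
At the point, J = [[-2.0000, -1.0000, -4.0000], [-1.0000, 9.0000, 1.0000], [0.0000, 2.0000, 8.0000]] (det J = -140.0000).
Solving J·Δ = −F gives Δ = (2.2500, -0.3857, -0.2786).
Then the next iterate is (x, y, z)₁ = (0.2500, 0.6143, 0.7214).

(0.2500, 0.6143, 0.7214)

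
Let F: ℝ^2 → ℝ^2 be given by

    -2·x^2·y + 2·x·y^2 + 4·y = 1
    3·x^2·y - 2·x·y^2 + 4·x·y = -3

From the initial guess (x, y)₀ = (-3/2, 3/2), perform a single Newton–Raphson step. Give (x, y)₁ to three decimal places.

(-2.660, -1.043)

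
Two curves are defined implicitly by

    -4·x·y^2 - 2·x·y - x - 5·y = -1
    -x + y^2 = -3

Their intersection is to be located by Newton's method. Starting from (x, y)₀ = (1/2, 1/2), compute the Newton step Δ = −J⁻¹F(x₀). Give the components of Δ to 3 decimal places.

At (1/2, 1/2): F = (-3.000, 2.750).
Jacobian J = [[-4·y^2 - 2·y - 1, -8·x·y - 2·x - 5], [-1, 2·y]].
At the point, J = [[-3.000, -8.000], [-1.000, 1.000]] (det J = -11.000).
Solving J·Δ = −F gives Δ = (1.727, -1.023).

(1.727, -1.023)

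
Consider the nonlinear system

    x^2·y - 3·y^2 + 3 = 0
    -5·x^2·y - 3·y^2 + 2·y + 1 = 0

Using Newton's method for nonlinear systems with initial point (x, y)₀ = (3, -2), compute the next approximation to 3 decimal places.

At (3, -2): F = (-27.000, 75.000).
Jacobian J = [[2·x·y, x^2 - 6·y], [-10·x·y, -5·x^2 - 6·y + 2]].
At the point, J = [[-12.000, 21.000], [60.000, -31.000]] (det J = -888.000).
Solving J·Δ = −F gives Δ = (-0.831, 0.811).
Then the next iterate is (x, y)₁ = (2.169, -1.189).

(2.169, -1.189)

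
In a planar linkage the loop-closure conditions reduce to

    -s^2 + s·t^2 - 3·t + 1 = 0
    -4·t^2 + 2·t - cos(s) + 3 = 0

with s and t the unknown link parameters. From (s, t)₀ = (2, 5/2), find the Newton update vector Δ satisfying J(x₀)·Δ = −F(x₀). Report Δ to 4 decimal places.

At (2, 5/2): F = (2.0000, -16.583853).
Jacobian J = [[-2·s + t^2, 2·s·t - 3], [sin(s), -8·t + 2]].
At the point, J = [[2.2500, 7.0000], [0.909297, -18.0000]] (det J = -46.865082).
Solving J·Δ = −F gives Δ = (1.7089, -0.8350).

(1.7089, -0.8350)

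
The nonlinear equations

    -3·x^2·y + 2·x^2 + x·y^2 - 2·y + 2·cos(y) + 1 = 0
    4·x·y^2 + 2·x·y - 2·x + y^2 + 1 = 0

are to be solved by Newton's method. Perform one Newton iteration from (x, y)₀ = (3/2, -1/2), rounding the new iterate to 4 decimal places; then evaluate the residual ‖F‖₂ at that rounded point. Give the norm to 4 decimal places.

4.4198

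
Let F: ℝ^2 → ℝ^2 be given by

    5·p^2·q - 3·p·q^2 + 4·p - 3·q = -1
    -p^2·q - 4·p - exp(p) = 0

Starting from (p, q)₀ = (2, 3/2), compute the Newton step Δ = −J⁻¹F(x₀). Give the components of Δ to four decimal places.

(-0.8338, -1.7223)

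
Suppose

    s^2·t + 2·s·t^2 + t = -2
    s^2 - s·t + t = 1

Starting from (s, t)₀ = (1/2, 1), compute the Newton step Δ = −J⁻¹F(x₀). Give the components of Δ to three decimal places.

At (1/2, 1): F = (4.250, -0.250).
Jacobian J = [[2·s·t + 2·t^2, s^2 + 4·s·t + 1], [2·s - t, -s + 1]].
At the point, J = [[3.000, 3.250], [0.000, 0.500]] (det J = 1.500).
Solving J·Δ = −F gives Δ = (-1.958, 0.500).

(-1.958, 0.500)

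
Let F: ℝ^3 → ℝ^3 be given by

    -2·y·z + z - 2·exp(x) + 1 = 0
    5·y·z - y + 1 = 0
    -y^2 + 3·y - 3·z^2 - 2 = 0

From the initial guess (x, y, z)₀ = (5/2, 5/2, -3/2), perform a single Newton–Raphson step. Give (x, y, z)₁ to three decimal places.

At (5/2, 5/2, -3/2): F = (-17.36499, -20.250, -7.500).
Jacobian J = [[-2·exp(x), -2·z, -2·y + 1], [0, 5·z - 1, 5·y], [0, -2·y + 3, -6·z]].
At the point, J = [[-24.36499, 3.000, -4.000], [0.000, -8.500, 12.500], [0.000, -2.000, 9.000]] (det J = 1254.79688).
Solving J·Δ = −F gives Δ = (-0.998, -1.718, 0.451).
Then the next iterate is (x, y, z)₁ = (1.502, 0.782, -1.049).

(1.502, 0.782, -1.049)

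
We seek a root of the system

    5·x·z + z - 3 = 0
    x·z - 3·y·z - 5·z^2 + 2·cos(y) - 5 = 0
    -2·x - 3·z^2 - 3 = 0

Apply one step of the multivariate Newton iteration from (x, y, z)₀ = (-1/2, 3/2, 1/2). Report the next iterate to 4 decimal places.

(0.1786, 3.0511, -0.8690)

At (-1/2, 3/2, 1/2): F = (-3.7500, -8.608526, -2.7500).
Jacobian J = [[5·z, 0, 5·x + 1], [z, -3·z - 2·sin(y), x - 3·y - 10·z], [-2, 0, -6·z]].
At the point, J = [[2.5000, 0.0000, -1.5000], [0.5000, -3.494990, -10.0000], [-2.0000, 0.0000, -3.0000]] (det J = 36.697395).
Solving J·Δ = −F gives Δ = (0.6786, 1.5511, -1.3690).
Then the next iterate is (x, y, z)₁ = (0.1786, 3.0511, -0.8690).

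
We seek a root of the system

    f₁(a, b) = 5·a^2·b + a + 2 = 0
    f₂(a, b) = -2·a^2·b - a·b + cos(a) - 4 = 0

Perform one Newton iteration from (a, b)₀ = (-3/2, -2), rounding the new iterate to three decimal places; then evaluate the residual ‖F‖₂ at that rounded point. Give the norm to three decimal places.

3346.462

At (-3/2, -2): F = (-22.000, 2.07074).
Jacobian J = [[10·a·b + 1, 5·a^2], [-4·a·b - b - sin(a), -2·a^2 - a]].
At the point, J = [[31.000, 11.250], [-9.00251, -3.000]] (det J = 8.27818).
Solving J·Δ = −F gives Δ = (-5.159, 16.170).
Then the next iterate is (a, b)₁ = (-6.659, 14.170).
Re-evaluating at (-6.659, 14.170): F = (3136.99161, -1165.37200), so ‖F‖₂ = 3346.462.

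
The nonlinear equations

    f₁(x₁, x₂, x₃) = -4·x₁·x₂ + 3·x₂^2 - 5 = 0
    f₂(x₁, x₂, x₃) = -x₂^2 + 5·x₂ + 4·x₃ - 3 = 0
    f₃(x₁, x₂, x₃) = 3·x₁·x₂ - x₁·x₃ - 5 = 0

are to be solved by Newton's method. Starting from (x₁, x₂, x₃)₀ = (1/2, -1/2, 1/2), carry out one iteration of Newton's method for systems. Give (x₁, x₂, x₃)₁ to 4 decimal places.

(-6.7102, -4.0341, 6.7386)

At (1/2, -1/2, 1/2): F = (-3.2500, -3.7500, -6.0000).
Jacobian J = [[-4·x₂, -4·x₁ + 6·x₂, 0], [0, -2·x₂ + 5, 4], [3·x₂ - x₃, 3·x₁, -x₁]].
At the point, J = [[2.0000, -5.0000, 0.0000], [0.0000, 6.0000, 4.0000], [-2.0000, 1.5000, -0.5000]] (det J = 22.0000).
Solving J·Δ = −F gives Δ = (-7.2102, -3.5341, 6.2386).
Then the next iterate is (x₁, x₂, x₃)₁ = (-6.7102, -4.0341, 6.7386).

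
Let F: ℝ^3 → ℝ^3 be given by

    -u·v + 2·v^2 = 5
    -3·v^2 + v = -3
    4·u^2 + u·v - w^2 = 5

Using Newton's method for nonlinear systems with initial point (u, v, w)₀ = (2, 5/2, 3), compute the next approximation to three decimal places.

(-0.029, 1.554, -2.404)

At (2, 5/2, 3): F = (2.500, -13.250, 7.000).
Jacobian J = [[-v, -u + 4·v, 0], [0, -6·v + 1, 0], [8·u + v, u, -2·w]].
At the point, J = [[-2.500, 8.000, 0.000], [0.000, -14.000, 0.000], [18.500, 2.000, -6.000]] (det J = -210.000).
Solving J·Δ = −F gives Δ = (-2.029, -0.946, -5.404).
Then the next iterate is (u, v, w)₁ = (-0.029, 1.554, -2.404).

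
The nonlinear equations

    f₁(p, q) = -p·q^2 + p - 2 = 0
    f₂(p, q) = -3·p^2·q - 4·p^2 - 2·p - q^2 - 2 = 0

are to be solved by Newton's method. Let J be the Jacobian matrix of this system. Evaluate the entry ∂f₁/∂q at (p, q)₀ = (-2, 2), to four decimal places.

∂f₁/∂q = -2·p·q.
At (-2, 2) this is 8.0000.

8.0000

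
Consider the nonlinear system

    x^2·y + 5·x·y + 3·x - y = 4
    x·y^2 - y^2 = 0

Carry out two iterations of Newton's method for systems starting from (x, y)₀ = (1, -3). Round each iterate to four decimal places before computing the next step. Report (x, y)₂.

(1.0000, 0.2000)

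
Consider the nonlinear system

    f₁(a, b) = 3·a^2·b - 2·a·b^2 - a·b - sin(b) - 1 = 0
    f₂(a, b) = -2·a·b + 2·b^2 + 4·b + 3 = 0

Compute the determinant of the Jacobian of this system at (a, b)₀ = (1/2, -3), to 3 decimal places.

172.560

J = [[6·a·b - 2·b^2 - b, 3·a^2 - 4·a·b - a - cos(b)], [-2·b, -2·a + 4·b + 4]].
At the point, J = [[-24.000, 7.23999], [6.000, -9.000]].
det J = 172.560.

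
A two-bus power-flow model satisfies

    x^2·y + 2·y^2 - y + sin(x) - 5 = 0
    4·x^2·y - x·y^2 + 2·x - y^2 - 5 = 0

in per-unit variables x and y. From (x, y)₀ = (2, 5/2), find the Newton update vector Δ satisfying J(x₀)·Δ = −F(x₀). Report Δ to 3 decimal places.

At (2, 5/2): F = (15.90930, 20.250).
Jacobian J = [[2·x·y + cos(x), x^2 + 4·y - 1], [8·x·y - y^2 + 2, 4·x^2 - 2·x·y - 2·y]].
At the point, J = [[9.58385, 13.000], [35.750, 1.000]] (det J = -455.16615).
Solving J·Δ = −F gives Δ = (-0.543, -0.823).

(-0.543, -0.823)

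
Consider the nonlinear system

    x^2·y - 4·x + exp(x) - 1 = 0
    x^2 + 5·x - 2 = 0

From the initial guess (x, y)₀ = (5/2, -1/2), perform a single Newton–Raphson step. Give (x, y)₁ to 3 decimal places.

At (5/2, -1/2): F = (-1.94251, 16.750).
Jacobian J = [[2·x·y + exp(x) - 4, x^2], [2·x + 5, 0]].
At the point, J = [[5.68249, 6.250], [10.000, 0.000]] (det J = -62.500).
Solving J·Δ = −F gives Δ = (-1.675, 1.834).
Then the next iterate is (x, y)₁ = (0.825, 1.334).

(0.825, 1.334)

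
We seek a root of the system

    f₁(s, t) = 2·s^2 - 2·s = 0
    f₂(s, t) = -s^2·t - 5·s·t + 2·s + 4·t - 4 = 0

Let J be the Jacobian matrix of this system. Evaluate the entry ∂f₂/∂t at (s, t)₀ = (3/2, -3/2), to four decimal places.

∂f₂/∂t = -s^2 - 5·s + 4.
At (3/2, -3/2) this is -5.7500.

-5.7500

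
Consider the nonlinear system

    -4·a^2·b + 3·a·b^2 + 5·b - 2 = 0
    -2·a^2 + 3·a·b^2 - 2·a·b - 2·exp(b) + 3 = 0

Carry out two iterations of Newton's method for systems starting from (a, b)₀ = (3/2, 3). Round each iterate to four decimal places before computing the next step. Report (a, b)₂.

At (3/2, 3): F = (26.5000, -10.171074).
Jacobian J = [[-8·a·b + 3·b^2, -4·a^2 + 6·a·b + 5], [-4·a + 3·b^2 - 2·b, 6·a·b - 2·a - 2·exp(b)]].
At the point, J = [[-9.0000, 23.0000], [15.0000, -16.171074]] (det J = -199.460335).
Solving J·Δ = −F gives Δ = (-0.9756, -1.5339).
Then the next iterate is (a, b)₁ = (0.5244, 1.4661).
Round to (0.5244, 1.4661) and repeat: F = (7.099331, -4.370735), J = [[0.297765, 8.512956], [1.418548, -5.100475]].
Δ = (0.0734, -0.8365), so (a, b)₂ = (0.5978, 0.6296).

(0.5978, 0.6296)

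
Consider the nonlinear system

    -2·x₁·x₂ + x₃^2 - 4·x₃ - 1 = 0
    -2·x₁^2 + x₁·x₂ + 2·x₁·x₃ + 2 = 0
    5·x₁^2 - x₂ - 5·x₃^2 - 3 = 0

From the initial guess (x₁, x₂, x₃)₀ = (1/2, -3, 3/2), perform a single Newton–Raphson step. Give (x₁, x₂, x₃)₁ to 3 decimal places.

(0.157, -6.241, 0.935)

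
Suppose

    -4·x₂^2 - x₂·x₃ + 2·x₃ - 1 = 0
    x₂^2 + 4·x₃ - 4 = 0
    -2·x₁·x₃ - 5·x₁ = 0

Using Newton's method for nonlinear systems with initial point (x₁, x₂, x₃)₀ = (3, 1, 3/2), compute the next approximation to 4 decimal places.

At (3, 1, 3/2): F = (-3.5000, 3.0000, -24.0000).
Jacobian J = [[0, -8·x₂ - x₃, -x₂ + 2], [0, 2·x₂, 4], [-2·x₃ - 5, 0, -2·x₁]].
At the point, J = [[0.0000, -9.5000, 1.0000], [0.0000, 2.0000, 4.0000], [-8.0000, 0.0000, -6.0000]] (det J = 320.0000).
Solving J·Δ = −F gives Δ = (-2.5969, -0.4250, -0.5375).
Then the next iterate is (x₁, x₂, x₃)₁ = (0.4031, 0.5750, 0.9625).

(0.4031, 0.5750, 0.9625)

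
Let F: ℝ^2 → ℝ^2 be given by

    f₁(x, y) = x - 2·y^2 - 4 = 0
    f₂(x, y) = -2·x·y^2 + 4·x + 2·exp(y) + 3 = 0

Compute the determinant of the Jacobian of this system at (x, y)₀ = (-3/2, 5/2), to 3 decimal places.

-45.635

J = [[1, -4·y], [-2·y^2 + 4, -4·x·y + 2·exp(y)]].
At the point, J = [[1.000, -10.000], [-8.500, 39.36499]].
det J = -45.635.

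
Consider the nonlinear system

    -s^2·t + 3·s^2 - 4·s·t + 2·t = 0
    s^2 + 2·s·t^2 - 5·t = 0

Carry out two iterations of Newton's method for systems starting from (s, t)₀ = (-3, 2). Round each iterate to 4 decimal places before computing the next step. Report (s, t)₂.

(-0.2328, 0.3972)

At (-3, 2): F = (37.0000, -25.0000).
Jacobian J = [[-2·s·t + 6·s - 4·t, -s^2 - 4·s + 2], [2·s + 2·t^2, 4·s·t - 5]].
At the point, J = [[-14.0000, 5.0000], [2.0000, -29.0000]] (det J = 396.0000).
Solving J·Δ = −F gives Δ = (2.3939, -0.6970).
Then the next iterate is (s, t)₁ = (-0.6061, 1.3030).
Round to (-0.6061, 1.3030) and repeat: F = (6.388398, -8.205727), J = [[-7.269103, 4.057043], [2.183418, -8.158993]].
Δ = (0.3733, -0.9058), so (s, t)₂ = (-0.2328, 0.3972).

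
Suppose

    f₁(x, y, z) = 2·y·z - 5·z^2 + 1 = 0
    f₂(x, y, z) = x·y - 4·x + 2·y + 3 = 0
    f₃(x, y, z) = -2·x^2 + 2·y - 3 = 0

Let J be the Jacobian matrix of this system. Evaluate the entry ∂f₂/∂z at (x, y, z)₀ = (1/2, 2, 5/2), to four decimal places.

0.0000

∂f₂/∂z = 0.
At (1/2, 2, 5/2) this is 0.0000.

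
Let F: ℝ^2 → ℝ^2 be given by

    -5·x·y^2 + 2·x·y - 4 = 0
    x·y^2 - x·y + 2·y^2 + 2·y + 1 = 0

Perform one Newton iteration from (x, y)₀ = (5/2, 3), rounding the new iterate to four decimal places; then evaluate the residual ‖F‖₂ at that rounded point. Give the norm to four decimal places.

26.3102

At (5/2, 3): F = (-101.5000, 40.0000).
Jacobian J = [[-5·y^2 + 2·y, -10·x·y + 2·x], [y^2 - y, 2·x·y - x + 4·y + 2]].
At the point, J = [[-39.0000, -70.0000], [6.0000, 26.5000]] (det J = -613.5000).
Solving J·Δ = −F gives Δ = (0.1797, -1.5501).
Then the next iterate is (x, y)₁ = (2.6797, 1.4499).
Re-evaluating at (2.6797, 1.4499): F = (-24.395867, 9.852215), so ‖F‖₂ = 26.3102.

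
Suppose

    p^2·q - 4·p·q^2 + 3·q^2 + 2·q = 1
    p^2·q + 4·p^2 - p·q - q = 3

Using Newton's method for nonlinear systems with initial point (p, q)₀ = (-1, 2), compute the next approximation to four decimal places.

(-0.8551, 1.0290)

At (-1, 2): F = (33.0000, 3.0000).
Jacobian J = [[2·p·q - 4·q^2, p^2 - 8·p·q + 6·q + 2], [2·p·q + 8·p - q, p^2 - p - 1]].
At the point, J = [[-20.0000, 31.0000], [-14.0000, 1.0000]] (det J = 414.0000).
Solving J·Δ = −F gives Δ = (0.1449, -0.9710).
Then the next iterate is (p, q)₁ = (-0.8551, 1.0290).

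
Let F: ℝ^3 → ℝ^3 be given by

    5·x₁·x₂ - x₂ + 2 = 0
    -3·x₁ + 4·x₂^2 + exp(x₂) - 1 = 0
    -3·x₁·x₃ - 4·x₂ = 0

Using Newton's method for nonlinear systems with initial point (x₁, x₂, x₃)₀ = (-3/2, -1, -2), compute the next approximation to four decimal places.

At (-3/2, -1, -2): F = (10.5000, 7.867879, -5.0000).
Jacobian J = [[5·x₂, 5·x₁ - 1, 0], [-3, 8·x₂ + exp(x₂), 0], [-3·x₃, -4, -3·x₁]].
At the point, J = [[-5.0000, -8.5000, 0.0000], [-3.0000, -7.632121, 0.0000], [6.0000, -4.0000, 4.5000]] (det J = 56.972713).
Solving J·Δ = −F gives Δ = (1.0474, 0.6192, 0.2650).
Then the next iterate is (x₁, x₂, x₃)₁ = (-0.4526, -0.3808, -1.7350).

(-0.4526, -0.3808, -1.7350)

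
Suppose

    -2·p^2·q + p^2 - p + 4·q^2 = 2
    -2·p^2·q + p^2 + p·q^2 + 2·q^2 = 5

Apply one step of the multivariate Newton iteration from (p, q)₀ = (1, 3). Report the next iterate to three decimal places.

(1.481, 1.968)

At (1, 3): F = (28.000, 17.000).
Jacobian J = [[-4·p·q + 2·p - 1, -2·p^2 + 8·q], [-4·p·q + 2·p + q^2, -2·p^2 + 2·p·q + 4·q]].
At the point, J = [[-11.000, 22.000], [-1.000, 16.000]] (det J = -154.000).
Solving J·Δ = −F gives Δ = (0.481, -1.032).
Then the next iterate is (p, q)₁ = (1.481, 1.968).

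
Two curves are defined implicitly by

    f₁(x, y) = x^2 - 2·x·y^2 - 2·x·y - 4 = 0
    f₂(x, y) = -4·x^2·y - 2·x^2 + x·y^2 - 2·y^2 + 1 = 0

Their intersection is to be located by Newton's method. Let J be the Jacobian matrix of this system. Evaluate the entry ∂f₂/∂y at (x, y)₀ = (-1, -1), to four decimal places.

∂f₂/∂y = -4·x^2 + 2·x·y - 4·y.
At (-1, -1) this is 2.0000.

2.0000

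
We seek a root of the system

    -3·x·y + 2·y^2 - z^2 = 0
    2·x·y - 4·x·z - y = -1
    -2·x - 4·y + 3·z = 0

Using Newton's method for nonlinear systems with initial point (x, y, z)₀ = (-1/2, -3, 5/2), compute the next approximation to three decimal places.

At (-1/2, -3, 5/2): F = (7.250, 12.000, 20.500).
Jacobian J = [[-3·y, -3·x + 4·y, -2·z], [2·y - 4·z, 2·x - 1, -4·x], [-2, -4, 3]].
At the point, J = [[9.000, -10.500, -5.000], [-16.000, -2.000, 2.000], [-2.000, -4.000, 3.000]] (det J = -744.000).
Solving J·Δ = −F gives Δ = (-0.004, 2.411, -3.621).
Then the next iterate is (x, y, z)₁ = (-0.504, -0.589, -1.121).

(-0.504, -0.589, -1.121)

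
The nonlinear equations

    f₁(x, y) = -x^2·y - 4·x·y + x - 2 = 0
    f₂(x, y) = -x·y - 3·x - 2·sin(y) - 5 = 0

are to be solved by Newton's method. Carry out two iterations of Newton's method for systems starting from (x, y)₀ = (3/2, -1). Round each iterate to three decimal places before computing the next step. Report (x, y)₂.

(-0.217, 0.546)

At (3/2, -1): F = (7.750, -6.31706).
Jacobian J = [[-2·x·y - 4·y + 1, -x^2 - 4·x], [-y - 3, -x - 2·cos(y)]].
At the point, J = [[8.000, -8.250], [-2.000, -2.58060]] (det J = -37.14484).
Solving J·Δ = −F gives Δ = (-1.941, -0.943).
Then the next iterate is (x, y)₁ = (-0.441, -1.943).
Round to (-0.441, -1.943) and repeat: F = (-5.49058, -2.67081), J = [[7.05827, 1.56952], [-1.057, 1.16834]].
Δ = (0.224, 2.489), so (x, y)₂ = (-0.217, 0.546).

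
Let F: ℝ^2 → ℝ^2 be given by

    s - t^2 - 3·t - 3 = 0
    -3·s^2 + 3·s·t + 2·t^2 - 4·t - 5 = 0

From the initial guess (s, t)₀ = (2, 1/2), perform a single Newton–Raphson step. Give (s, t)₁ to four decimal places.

At (2, 1/2): F = (-2.7500, -15.5000).
Jacobian J = [[1, -2·t - 3], [-6·s + 3·t, 3·s + 4·t - 4]].
At the point, J = [[1.0000, -4.0000], [-10.5000, 4.0000]] (det J = -38.0000).
Solving J·Δ = −F gives Δ = (-1.9211, -1.1678).
Then the next iterate is (s, t)₁ = (0.0789, -0.6678).

(0.0789, -0.6678)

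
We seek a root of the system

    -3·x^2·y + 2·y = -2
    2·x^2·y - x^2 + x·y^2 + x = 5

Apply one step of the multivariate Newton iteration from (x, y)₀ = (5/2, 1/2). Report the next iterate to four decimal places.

(1.1126, 0.7406)

At (5/2, 1/2): F = (-6.3750, -1.8750).
Jacobian J = [[-6·x·y, -3·x^2 + 2], [4·x·y - 2·x + y^2 + 1, 2·x^2 + 2·x·y]].
At the point, J = [[-7.5000, -16.7500], [1.2500, 15.0000]] (det J = -91.5625).
Solving J·Δ = −F gives Δ = (-1.3874, 0.2406).
Then the next iterate is (x, y)₁ = (1.1126, 0.7406).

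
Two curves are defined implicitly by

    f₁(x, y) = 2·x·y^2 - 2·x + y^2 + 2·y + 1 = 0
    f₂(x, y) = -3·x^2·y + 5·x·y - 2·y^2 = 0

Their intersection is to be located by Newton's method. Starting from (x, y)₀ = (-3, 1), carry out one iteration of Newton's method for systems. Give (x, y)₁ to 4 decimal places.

(-0.0870, 1.5000)

At (-3, 1): F = (4.0000, -44.0000).
Jacobian J = [[2·y^2 - 2, 4·x·y + 2·y + 2], [-6·x·y + 5·y, -3·x^2 + 5·x - 4·y]].
At the point, J = [[0.0000, -8.0000], [23.0000, -46.0000]] (det J = 184.0000).
Solving J·Δ = −F gives Δ = (2.9130, 0.5000).
Then the next iterate is (x, y)₁ = (-0.0870, 1.5000).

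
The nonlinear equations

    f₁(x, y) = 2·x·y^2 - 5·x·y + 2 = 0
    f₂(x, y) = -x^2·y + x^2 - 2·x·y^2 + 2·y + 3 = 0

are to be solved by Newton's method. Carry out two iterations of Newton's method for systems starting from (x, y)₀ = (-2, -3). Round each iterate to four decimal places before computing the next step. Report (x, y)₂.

(-1.0389, -0.7826)

At (-2, -3): F = (-64.0000, 49.0000).
Jacobian J = [[2·y^2 - 5·y, 4·x·y - 5·x], [-2·x·y + 2·x - 2·y^2, -x^2 - 4·x·y + 2]].
At the point, J = [[33.0000, 34.0000], [-34.0000, -26.0000]] (det J = 298.0000).
Solving J·Δ = −F gives Δ = (0.0067, 1.8758).
Then the next iterate is (x, y)₁ = (-1.9933, -1.1242).
Round to (-1.9933, -1.1242) and repeat: F = (-14.242707, 14.229934), J = [[8.148651, 18.929971], [-10.995987, -10.936716]].
Δ = (0.9544, 0.3416), so (x, y)₂ = (-1.0389, -0.7826).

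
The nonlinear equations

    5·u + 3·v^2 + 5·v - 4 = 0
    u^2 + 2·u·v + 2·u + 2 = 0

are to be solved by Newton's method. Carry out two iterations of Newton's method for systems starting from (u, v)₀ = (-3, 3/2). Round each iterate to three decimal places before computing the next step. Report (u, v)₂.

(-0.542, 1.424)

At (-3, 3/2): F = (-4.750, -4.000).
Jacobian J = [[5, 6·v + 5], [2·u + 2·v + 2, 2·u]].
At the point, J = [[5.000, 14.000], [-1.000, -6.000]] (det J = -16.000).
Solving J·Δ = −F gives Δ = (5.281, -1.547).
Then the next iterate is (u, v)₁ = (2.281, -0.047).
Round to (2.281, -0.047) and repeat: F = (7.17663, 11.55055), J = [[5.000, 4.718], [6.468, 4.562]].
Δ = (-2.823, 1.471), so (u, v)₂ = (-0.542, 1.424).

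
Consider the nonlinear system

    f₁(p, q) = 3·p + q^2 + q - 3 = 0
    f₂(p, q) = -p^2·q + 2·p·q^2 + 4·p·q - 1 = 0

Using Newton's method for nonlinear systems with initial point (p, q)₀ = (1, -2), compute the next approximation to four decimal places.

(-1.3333, -3.6667)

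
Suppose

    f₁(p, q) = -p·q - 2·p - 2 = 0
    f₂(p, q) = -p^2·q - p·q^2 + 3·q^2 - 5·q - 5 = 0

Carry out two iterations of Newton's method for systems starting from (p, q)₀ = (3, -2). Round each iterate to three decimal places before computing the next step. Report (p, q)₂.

(5.230, -4.096)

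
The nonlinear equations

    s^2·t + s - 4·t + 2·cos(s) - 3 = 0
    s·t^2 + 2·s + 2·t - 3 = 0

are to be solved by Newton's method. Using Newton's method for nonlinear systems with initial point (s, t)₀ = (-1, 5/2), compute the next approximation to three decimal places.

(-1.395, -0.668)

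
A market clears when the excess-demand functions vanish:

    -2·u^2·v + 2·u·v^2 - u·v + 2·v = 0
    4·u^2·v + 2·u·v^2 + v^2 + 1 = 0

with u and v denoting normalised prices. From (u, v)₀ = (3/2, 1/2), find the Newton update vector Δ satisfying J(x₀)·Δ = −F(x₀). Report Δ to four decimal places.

(-0.3000, -0.3500)

At (3/2, 1/2): F = (-1.2500, 6.5000).
Jacobian J = [[-4·u·v + 2·v^2 - v, -2·u^2 + 4·u·v - u + 2], [8·u·v + 2·v^2, 4·u^2 + 4·u·v + 2·v]].
At the point, J = [[-3.0000, -1.0000], [6.5000, 13.0000]] (det J = -32.5000).
Solving J·Δ = −F gives Δ = (-0.3000, -0.3500).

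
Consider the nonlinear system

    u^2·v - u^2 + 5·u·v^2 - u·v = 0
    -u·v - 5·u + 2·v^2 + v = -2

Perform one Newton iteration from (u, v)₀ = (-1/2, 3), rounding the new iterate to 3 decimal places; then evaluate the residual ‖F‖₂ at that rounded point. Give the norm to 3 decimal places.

At (-1/2, 3): F = (-20.500, 27.000).
Jacobian J = [[2·u·v - 2·u + 5·v^2 - v, u^2 + 10·u·v - u], [-v - 5, -u + 4·v + 1]].
At the point, J = [[40.000, -14.250], [-8.000, 13.500]] (det J = 426.000).
Solving J·Δ = −F gives Δ = (-0.254, -2.150).
Then the next iterate is (u, v)₁ = (-0.754, 0.850).
Re-evaluating at (-0.754, 0.850): F = (-2.16820, 8.70590), so ‖F‖₂ = 8.972.

8.972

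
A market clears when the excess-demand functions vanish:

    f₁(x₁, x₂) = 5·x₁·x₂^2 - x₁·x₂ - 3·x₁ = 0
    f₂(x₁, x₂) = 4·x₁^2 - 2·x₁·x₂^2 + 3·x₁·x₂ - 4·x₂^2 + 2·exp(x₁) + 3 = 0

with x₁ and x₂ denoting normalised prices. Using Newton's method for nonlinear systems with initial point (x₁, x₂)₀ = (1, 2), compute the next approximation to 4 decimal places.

At (1, 2): F = (15.0000, -5.563436).
Jacobian J = [[5·x₂^2 - x₂ - 3, 10·x₁·x₂ - x₁], [8·x₁ - 2·x₂^2 + 3·x₂ + 2·exp(x₁), -4·x₁·x₂ + 3·x₁ - 8·x₂]].
At the point, J = [[15.0000, 19.0000], [11.436564, -21.0000]] (det J = -532.294709).
Solving J·Δ = −F gives Δ = (-0.3932, -0.4791).
Then the next iterate is (x₁, x₂)₁ = (0.6068, 1.5209).

(0.6068, 1.5209)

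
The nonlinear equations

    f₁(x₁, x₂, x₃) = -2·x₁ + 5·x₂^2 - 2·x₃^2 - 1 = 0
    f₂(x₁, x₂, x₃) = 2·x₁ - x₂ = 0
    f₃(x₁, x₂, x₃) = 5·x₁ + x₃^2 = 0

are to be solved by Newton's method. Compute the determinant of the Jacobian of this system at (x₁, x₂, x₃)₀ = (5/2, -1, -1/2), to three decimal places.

-12.000

J = [[-2, 10·x₂, -4·x₃], [2, -1, 0], [5, 0, 2·x₃]].
At the point, J = [[-2.000, -10.000, 2.000], [2.000, -1.000, 0.000], [5.000, 0.000, -1.000]].
det J = -12.000.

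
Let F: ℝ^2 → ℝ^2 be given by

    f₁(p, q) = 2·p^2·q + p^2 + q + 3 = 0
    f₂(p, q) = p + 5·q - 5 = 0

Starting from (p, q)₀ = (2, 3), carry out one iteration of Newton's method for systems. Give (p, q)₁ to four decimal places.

(1.5267, 0.6947)

At (2, 3): F = (34.0000, 12.0000).
Jacobian J = [[4·p·q + 2·p, 2·p^2 + 1], [1, 5]].
At the point, J = [[28.0000, 9.0000], [1.0000, 5.0000]] (det J = 131.0000).
Solving J·Δ = −F gives Δ = (-0.4733, -2.3053).
Then the next iterate is (p, q)₁ = (1.5267, 0.6947).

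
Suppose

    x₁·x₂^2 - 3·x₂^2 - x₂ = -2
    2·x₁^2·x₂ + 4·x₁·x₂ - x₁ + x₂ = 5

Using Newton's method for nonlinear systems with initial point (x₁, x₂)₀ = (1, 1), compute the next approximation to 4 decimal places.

At (1, 1): F = (-1.0000, 1.0000).
Jacobian J = [[x₂^2, 2·x₁·x₂ - 6·x₂ - 1], [4·x₁·x₂ + 4·x₂ - 1, 2·x₁^2 + 4·x₁ + 1]].
At the point, J = [[1.0000, -5.0000], [7.0000, 7.0000]] (det J = 42.0000).
Solving J·Δ = −F gives Δ = (0.0476, -0.1905).
Then the next iterate is (x₁, x₂)₁ = (1.0476, 0.8095).

(1.0476, 0.8095)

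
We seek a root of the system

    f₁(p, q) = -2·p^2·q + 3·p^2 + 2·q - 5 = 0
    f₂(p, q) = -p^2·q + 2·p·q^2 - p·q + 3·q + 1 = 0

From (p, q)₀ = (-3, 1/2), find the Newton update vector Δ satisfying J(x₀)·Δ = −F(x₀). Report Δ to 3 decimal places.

At (-3, 1/2): F = (14.000, -2.000).
Jacobian J = [[-4·p·q + 6·p, -2·p^2 + 2], [-2·p·q + 2·q^2 - q, -p^2 + 4·p·q - p + 3]].
At the point, J = [[-12.000, -16.000], [3.000, -9.000]] (det J = 156.000).
Solving J·Δ = −F gives Δ = (1.013, 0.115).

(1.013, 0.115)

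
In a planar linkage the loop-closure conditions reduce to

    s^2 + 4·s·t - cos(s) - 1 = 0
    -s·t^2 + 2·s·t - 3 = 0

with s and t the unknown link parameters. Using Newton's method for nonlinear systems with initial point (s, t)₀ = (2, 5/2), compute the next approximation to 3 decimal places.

At (2, 5/2): F = (23.41615, -5.500).
Jacobian J = [[2·s + 4·t + sin(s), 4·s], [-t^2 + 2·t, -2·s·t + 2·s]].
At the point, J = [[14.90930, 8.000], [-1.250, -6.000]] (det J = -79.45578).
Solving J·Δ = −F gives Δ = (-1.214, -0.664).
Then the next iterate is (s, t)₁ = (0.786, 1.836).

(0.786, 1.836)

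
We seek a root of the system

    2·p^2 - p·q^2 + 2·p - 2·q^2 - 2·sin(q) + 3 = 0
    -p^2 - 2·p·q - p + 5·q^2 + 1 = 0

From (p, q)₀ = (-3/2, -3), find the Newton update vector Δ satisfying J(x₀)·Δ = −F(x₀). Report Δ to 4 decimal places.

(0.6047, 1.5218)

At (-3/2, -3): F = (0.282240, 36.2500).
Jacobian J = [[4·p - q^2 + 2, -2·p·q - 4·q - 2·cos(q)], [-2·p - 2·q - 1, -2·p + 10·q]].
At the point, J = [[-13.0000, 4.979985], [8.0000, -27.0000]] (det J = 311.160120).
Solving J·Δ = −F gives Δ = (0.6047, 1.5218).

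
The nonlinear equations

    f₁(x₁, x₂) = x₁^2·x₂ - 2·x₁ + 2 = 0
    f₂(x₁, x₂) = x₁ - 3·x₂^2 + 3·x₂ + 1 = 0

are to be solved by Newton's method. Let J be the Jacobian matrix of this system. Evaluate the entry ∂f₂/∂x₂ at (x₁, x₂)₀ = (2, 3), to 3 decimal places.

-15.000

∂f₂/∂x₂ = -6·x₂ + 3.
At (2, 3) this is -15.000.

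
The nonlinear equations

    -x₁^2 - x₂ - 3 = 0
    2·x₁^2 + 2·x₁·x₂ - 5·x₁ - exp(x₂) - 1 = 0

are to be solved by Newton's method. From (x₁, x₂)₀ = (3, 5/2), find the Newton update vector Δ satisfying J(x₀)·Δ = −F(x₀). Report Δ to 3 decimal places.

(-1.924, -2.955)

At (3, 5/2): F = (-14.500, 4.81751).
Jacobian J = [[-2·x₁, -1], [4·x₁ + 2·x₂ - 5, 2·x₁ - exp(x₂)]].
At the point, J = [[-6.000, -1.000], [12.000, -6.18249]] (det J = 49.09496).
Solving J·Δ = −F gives Δ = (-1.924, -2.955).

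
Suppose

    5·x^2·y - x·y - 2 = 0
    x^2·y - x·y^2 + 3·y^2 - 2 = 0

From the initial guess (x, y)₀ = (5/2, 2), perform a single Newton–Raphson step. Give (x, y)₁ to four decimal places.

(2.0593, 0.8054)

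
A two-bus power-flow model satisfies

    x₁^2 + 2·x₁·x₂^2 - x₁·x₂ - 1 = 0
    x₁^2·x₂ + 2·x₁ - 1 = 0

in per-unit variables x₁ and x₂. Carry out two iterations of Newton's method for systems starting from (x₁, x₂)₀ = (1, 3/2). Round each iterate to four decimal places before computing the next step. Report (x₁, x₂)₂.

(0.4046, 1.3230)

At (1, 3/2): F = (3.0000, 2.5000).
Jacobian J = [[2·x₁ + 2·x₂^2 - x₂, 4·x₁·x₂ - x₁], [2·x₁·x₂ + 2, x₁^2]].
At the point, J = [[5.0000, 5.0000], [5.0000, 1.0000]] (det J = -20.0000).
Solving J·Δ = −F gives Δ = (-0.4750, -0.1250).
Then the next iterate is (x₁, x₂)₁ = (0.5250, 1.3750).
Round to (0.5250, 1.3750) and repeat: F = (0.538906, 0.428984), J = [[3.456250, 2.3625], [3.443750, 0.275625]].
Δ = (-0.1204, -0.0520), so (x₁, x₂)₂ = (0.4046, 1.3230).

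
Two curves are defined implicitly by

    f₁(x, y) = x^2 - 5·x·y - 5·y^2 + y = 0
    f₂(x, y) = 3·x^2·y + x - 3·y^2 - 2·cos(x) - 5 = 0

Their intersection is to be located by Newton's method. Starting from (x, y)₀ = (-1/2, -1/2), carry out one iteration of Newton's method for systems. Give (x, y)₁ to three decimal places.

(7.650, -1.615)

At (-1/2, -1/2): F = (-2.750, -8.38017).
Jacobian J = [[2·x - 5·y, -5·x - 10·y + 1], [6·x·y + 2·sin(x) + 1, 3·x^2 - 6·y]].
At the point, J = [[1.500, 8.500], [1.54115, 3.750]] (det J = -7.47477).
Solving J·Δ = −F gives Δ = (8.150, -1.115).
Then the next iterate is (x, y)₁ = (7.650, -1.615).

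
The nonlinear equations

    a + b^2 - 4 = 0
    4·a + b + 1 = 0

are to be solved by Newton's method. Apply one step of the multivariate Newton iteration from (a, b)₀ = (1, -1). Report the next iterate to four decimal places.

At (1, -1): F = (-2.0000, 4.0000).
Jacobian J = [[1, 2·b], [4, 1]].
At the point, J = [[1.0000, -2.0000], [4.0000, 1.0000]] (det J = 9.0000).
Solving J·Δ = −F gives Δ = (-0.6667, -1.3333).
Then the next iterate is (a, b)₁ = (0.3333, -2.3333).

(0.3333, -2.3333)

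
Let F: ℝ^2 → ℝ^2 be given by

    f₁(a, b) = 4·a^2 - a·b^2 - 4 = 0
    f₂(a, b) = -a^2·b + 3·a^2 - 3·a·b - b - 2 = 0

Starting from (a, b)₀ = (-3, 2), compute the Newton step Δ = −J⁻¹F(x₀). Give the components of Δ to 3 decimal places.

(1.860, 0.674)

At (-3, 2): F = (44.000, 23.000).
Jacobian J = [[8·a - b^2, -2·a·b], [-2·a·b + 6·a - 3·b, -a^2 - 3·a - 1]].
At the point, J = [[-28.000, 12.000], [-12.000, -1.000]] (det J = 172.000).
Solving J·Δ = −F gives Δ = (1.860, 0.674).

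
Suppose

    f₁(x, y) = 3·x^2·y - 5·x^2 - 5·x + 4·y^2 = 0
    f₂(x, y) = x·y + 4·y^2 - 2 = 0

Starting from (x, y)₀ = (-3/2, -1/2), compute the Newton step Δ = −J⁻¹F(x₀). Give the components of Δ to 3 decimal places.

(0.439, -0.085)

At (-3/2, -1/2): F = (-6.125, -0.250).
Jacobian J = [[6·x·y - 10·x - 5, 3·x^2 + 8·y], [y, x + 8·y]].
At the point, J = [[14.500, 2.750], [-0.500, -5.500]] (det J = -78.375).
Solving J·Δ = −F gives Δ = (0.439, -0.085).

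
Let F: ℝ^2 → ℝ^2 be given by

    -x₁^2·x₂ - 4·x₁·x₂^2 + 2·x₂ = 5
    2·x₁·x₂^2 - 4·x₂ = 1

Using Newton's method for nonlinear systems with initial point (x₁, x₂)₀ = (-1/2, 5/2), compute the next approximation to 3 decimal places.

(-2.222, -1.809)

At (-1/2, 5/2): F = (11.875, -17.250).
Jacobian J = [[-2·x₁·x₂ - 4·x₂^2, -x₁^2 - 8·x₁·x₂ + 2], [2·x₂^2, 4·x₁·x₂ - 4]].
At the point, J = [[-22.500, 11.750], [12.500, -9.000]] (det J = 55.625).
Solving J·Δ = −F gives Δ = (-1.722, -4.309).
Then the next iterate is (x₁, x₂)₁ = (-2.222, -1.809).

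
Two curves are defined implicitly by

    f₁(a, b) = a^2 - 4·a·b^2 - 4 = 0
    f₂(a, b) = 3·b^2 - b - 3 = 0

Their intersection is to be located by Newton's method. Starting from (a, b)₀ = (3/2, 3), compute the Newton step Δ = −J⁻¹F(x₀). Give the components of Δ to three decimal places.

(-0.342, -1.235)

At (3/2, 3): F = (-55.750, 21.000).
Jacobian J = [[2·a - 4·b^2, -8·a·b], [0, 6·b - 1]].
At the point, J = [[-33.000, -36.000], [0.000, 17.000]] (det J = -561.000).
Solving J·Δ = −F gives Δ = (-0.342, -1.235).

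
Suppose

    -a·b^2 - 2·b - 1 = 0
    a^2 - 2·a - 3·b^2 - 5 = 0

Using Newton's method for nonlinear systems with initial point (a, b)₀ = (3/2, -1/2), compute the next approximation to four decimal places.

At (3/2, -1/2): F = (-0.3750, -6.5000).
Jacobian J = [[-b^2, -2·a·b - 2], [2·a - 2, -6·b]].
At the point, J = [[-0.2500, -0.5000], [1.0000, 3.0000]] (det J = -0.2500).
Solving J·Δ = −F gives Δ = (-17.5000, 8.0000).
Then the next iterate is (a, b)₁ = (-16.0000, 7.5000).

(-16.0000, 7.5000)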